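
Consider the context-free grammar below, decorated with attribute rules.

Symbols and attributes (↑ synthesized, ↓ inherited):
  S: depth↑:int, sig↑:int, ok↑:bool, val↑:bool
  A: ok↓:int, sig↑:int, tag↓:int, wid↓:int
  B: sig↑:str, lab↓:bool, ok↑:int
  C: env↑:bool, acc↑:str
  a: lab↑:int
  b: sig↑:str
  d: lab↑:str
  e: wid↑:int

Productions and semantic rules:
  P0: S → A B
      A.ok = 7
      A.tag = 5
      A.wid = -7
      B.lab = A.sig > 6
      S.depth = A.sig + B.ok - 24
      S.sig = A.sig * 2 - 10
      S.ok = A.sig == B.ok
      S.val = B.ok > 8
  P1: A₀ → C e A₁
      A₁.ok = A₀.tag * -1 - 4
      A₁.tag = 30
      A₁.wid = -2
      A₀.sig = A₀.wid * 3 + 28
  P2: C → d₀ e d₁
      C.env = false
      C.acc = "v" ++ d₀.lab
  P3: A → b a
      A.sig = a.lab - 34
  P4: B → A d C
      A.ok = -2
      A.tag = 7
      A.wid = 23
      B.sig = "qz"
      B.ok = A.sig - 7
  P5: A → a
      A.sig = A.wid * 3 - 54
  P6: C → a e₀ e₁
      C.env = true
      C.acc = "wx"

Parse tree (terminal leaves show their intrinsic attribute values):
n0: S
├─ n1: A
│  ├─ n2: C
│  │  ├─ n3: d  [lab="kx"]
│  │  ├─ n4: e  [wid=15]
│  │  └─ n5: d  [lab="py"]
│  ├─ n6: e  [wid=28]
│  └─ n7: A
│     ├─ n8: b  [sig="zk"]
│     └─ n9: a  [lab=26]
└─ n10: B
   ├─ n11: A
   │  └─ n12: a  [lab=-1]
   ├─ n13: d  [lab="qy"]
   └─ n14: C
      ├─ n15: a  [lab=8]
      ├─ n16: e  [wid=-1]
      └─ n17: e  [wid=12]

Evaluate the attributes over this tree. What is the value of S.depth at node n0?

1. n1.ok = 7  [7]
2. n1.tag = 5  [5]
3. n1.wid = -7  [-7]
4. n3.lab = "kx"  [terminal]
5. n4.wid = 15  [terminal]
6. n5.lab = "py"  [terminal]
7. n2.env = false  [false]
8. n2.acc = "vkx"  ["v" ++ d₀.lab]
9. n6.wid = 28  [terminal]
10. n7.ok = -9  [A₀.tag * -1 - 4]
11. n7.tag = 30  [30]
12. n7.wid = -2  [-2]
13. n8.sig = "zk"  [terminal]
14. n9.lab = 26  [terminal]
15. n7.sig = -8  [a.lab - 34]
16. n1.sig = 7  [A₀.wid * 3 + 28]
17. n10.lab = true  [A.sig > 6]
18. n11.ok = -2  [-2]
19. n11.tag = 7  [7]
20. n11.wid = 23  [23]
21. n12.lab = -1  [terminal]
22. n11.sig = 15  [A.wid * 3 - 54]
23. n13.lab = "qy"  [terminal]
24. n15.lab = 8  [terminal]
25. n16.wid = -1  [terminal]
26. n17.wid = 12  [terminal]
27. n14.env = true  [true]
28. n14.acc = "wx"  ["wx"]
29. n10.sig = "qz"  ["qz"]
30. n10.ok = 8  [A.sig - 7]
31. n0.depth = -9  [A.sig + B.ok - 24]
32. n0.sig = 4  [A.sig * 2 - 10]
33. n0.ok = false  [A.sig == B.ok]
34. n0.val = false  [B.ok > 8]

-9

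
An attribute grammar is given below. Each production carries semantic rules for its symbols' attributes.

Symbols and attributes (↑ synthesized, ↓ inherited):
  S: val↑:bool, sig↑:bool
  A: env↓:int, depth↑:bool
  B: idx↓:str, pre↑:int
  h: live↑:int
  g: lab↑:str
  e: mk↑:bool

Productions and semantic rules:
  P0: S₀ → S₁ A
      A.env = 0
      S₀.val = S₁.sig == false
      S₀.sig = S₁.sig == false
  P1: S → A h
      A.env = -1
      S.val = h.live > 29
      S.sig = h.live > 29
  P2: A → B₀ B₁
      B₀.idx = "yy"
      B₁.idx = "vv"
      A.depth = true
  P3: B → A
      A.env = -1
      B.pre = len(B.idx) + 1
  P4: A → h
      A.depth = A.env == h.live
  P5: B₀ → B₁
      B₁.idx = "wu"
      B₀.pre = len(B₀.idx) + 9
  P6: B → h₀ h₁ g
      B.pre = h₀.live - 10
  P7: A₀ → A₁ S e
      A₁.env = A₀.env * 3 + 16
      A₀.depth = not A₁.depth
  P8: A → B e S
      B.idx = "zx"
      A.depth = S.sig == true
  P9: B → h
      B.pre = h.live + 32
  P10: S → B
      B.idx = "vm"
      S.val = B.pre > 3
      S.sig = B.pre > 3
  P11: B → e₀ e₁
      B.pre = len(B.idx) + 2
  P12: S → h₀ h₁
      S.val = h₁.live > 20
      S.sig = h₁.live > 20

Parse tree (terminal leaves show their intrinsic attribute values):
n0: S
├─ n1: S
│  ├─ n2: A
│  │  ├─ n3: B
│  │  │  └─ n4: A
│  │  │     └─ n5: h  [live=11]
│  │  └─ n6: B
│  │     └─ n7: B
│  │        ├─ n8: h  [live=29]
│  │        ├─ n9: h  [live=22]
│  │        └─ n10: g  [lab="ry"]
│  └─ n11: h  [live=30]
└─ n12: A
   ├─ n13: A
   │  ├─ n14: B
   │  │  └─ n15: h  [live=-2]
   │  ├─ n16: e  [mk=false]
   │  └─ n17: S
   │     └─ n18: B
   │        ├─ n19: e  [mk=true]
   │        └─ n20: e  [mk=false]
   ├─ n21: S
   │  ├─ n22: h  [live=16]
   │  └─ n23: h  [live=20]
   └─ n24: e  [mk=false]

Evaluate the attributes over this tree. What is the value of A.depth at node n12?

false

1. n2.env = -1  [-1]
2. n3.idx = "yy"  ["yy"]
3. n4.env = -1  [-1]
4. n5.live = 11  [terminal]
5. n4.depth = false  [A.env == h.live]
6. n3.pre = 3  [len(B.idx) + 1]
7. n6.idx = "vv"  ["vv"]
8. n7.idx = "wu"  ["wu"]
9. n8.live = 29  [terminal]
10. n9.live = 22  [terminal]
11. n10.lab = "ry"  [terminal]
12. n7.pre = 19  [h₀.live - 10]
13. n6.pre = 11  [len(B₀.idx) + 9]
14. n2.depth = true  [true]
15. n11.live = 30  [terminal]
16. n1.val = true  [h.live > 29]
17. n1.sig = true  [h.live > 29]
18. n12.env = 0  [0]
19. n13.env = 16  [A₀.env * 3 + 16]
20. n14.idx = "zx"  ["zx"]
21. n15.live = -2  [terminal]
22. n14.pre = 30  [h.live + 32]
23. n16.mk = false  [terminal]
24. n18.idx = "vm"  ["vm"]
25. n19.mk = true  [terminal]
26. n20.mk = false  [terminal]
27. n18.pre = 4  [len(B.idx) + 2]
28. n17.val = true  [B.pre > 3]
29. n17.sig = true  [B.pre > 3]
30. n13.depth = true  [S.sig == true]
31. n22.live = 16  [terminal]
32. n23.live = 20  [terminal]
33. n21.val = false  [h₁.live > 20]
34. n21.sig = false  [h₁.live > 20]
35. n24.mk = false  [terminal]
36. n12.depth = false  [not A₁.depth]
37. n0.val = false  [S₁.sig == false]
38. n0.sig = false  [S₁.sig == false]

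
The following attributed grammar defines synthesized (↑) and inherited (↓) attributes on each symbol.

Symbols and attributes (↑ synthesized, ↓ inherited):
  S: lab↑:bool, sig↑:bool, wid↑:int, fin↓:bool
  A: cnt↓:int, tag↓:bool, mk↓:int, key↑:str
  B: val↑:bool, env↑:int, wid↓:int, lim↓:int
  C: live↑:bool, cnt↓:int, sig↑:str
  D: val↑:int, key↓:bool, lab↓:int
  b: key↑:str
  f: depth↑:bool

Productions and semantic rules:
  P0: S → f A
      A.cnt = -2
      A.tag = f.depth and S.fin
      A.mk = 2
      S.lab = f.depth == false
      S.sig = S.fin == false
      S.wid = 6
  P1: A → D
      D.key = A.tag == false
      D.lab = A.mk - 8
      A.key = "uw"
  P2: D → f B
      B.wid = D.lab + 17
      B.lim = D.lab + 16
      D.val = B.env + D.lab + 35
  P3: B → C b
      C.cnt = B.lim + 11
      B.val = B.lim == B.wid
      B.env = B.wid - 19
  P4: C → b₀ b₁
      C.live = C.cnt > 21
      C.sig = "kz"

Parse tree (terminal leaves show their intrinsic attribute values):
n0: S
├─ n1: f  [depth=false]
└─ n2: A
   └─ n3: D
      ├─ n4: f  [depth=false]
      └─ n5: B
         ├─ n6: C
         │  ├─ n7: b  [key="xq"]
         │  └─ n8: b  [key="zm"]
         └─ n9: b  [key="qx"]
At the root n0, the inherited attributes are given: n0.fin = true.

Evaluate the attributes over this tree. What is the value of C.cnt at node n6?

1. n0.fin = true  [given at root]
2. n1.depth = false  [terminal]
3. n2.cnt = -2  [-2]
4. n2.tag = false  [f.depth and S.fin]
5. n2.mk = 2  [2]
6. n3.key = true  [A.tag == false]
7. n3.lab = -6  [A.mk - 8]
8. n4.depth = false  [terminal]
9. n5.wid = 11  [D.lab + 17]
10. n5.lim = 10  [D.lab + 16]
11. n6.cnt = 21  [B.lim + 11]
12. n7.key = "xq"  [terminal]
13. n8.key = "zm"  [terminal]
14. n6.live = false  [C.cnt > 21]
15. n6.sig = "kz"  ["kz"]
16. n9.key = "qx"  [terminal]
17. n5.val = false  [B.lim == B.wid]
18. n5.env = -8  [B.wid - 19]
19. n3.val = 21  [B.env + D.lab + 35]
20. n2.key = "uw"  ["uw"]
21. n0.lab = true  [f.depth == false]
22. n0.sig = false  [S.fin == false]
23. n0.wid = 6  [6]

21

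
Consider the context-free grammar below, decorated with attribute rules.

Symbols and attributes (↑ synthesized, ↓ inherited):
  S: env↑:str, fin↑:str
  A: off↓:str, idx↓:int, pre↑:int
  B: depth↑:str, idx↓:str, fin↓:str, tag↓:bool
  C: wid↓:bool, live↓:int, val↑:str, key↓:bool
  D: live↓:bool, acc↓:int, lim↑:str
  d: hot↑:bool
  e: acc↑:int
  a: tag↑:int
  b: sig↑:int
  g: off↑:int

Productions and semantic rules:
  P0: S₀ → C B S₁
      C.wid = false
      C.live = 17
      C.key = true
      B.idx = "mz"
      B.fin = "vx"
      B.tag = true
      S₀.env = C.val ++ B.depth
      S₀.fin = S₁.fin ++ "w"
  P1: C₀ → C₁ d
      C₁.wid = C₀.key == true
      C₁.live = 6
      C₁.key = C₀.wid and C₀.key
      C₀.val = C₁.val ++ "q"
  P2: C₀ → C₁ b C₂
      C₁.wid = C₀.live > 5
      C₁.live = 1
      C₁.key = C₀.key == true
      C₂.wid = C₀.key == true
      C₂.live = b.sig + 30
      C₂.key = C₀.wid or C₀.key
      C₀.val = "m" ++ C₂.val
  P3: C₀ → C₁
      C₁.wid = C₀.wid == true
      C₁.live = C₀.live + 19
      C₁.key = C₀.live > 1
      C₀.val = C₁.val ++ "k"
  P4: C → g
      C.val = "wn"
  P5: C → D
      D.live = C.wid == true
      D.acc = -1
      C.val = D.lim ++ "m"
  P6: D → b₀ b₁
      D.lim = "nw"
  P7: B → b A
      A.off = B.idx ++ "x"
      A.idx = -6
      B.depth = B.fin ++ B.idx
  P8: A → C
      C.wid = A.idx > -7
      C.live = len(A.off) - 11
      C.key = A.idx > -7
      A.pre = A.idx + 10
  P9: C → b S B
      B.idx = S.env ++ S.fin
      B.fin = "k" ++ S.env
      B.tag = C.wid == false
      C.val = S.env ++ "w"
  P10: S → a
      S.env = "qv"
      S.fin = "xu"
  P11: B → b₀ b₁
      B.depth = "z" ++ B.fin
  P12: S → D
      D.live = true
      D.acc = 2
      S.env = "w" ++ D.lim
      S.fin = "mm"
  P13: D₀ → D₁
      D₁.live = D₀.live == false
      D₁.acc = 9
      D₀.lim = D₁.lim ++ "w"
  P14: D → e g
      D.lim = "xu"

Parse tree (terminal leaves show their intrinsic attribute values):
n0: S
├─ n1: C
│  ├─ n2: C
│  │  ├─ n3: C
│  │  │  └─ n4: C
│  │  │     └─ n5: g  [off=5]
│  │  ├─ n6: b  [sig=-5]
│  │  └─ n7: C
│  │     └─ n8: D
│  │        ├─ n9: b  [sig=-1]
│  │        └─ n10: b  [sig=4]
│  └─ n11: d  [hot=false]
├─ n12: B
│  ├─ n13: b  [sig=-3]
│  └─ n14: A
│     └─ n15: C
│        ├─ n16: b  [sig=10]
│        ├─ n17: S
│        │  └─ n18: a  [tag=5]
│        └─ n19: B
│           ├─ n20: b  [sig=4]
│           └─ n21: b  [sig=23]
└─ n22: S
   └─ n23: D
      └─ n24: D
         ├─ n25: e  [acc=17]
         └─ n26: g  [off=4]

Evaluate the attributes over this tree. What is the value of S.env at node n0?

"mnwmqvxmz"

1. n1.wid = false  [false]
2. n1.live = 17  [17]
3. n1.key = true  [true]
4. n2.wid = true  [C₀.key == true]
5. n2.live = 6  [6]
6. n2.key = false  [C₀.wid and C₀.key]
7. n3.wid = true  [C₀.live > 5]
8. n3.live = 1  [1]
9. n3.key = false  [C₀.key == true]
10. n4.wid = true  [C₀.wid == true]
11. n4.live = 20  [C₀.live + 19]
12. n4.key = false  [C₀.live > 1]
13. n5.off = 5  [terminal]
14. n4.val = "wn"  ["wn"]
15. n3.val = "wnk"  [C₁.val ++ "k"]
16. n6.sig = -5  [terminal]
17. n7.wid = false  [C₀.key == true]
18. n7.live = 25  [b.sig + 30]
19. n7.key = true  [C₀.wid or C₀.key]
20. n8.live = false  [C.wid == true]
21. n8.acc = -1  [-1]
22. n9.sig = -1  [terminal]
23. n10.sig = 4  [terminal]
24. n8.lim = "nw"  ["nw"]
25. n7.val = "nwm"  [D.lim ++ "m"]
26. n2.val = "mnwm"  ["m" ++ C₂.val]
27. n11.hot = false  [terminal]
28. n1.val = "mnwmq"  [C₁.val ++ "q"]
29. n12.idx = "mz"  ["mz"]
30. n12.fin = "vx"  ["vx"]
31. n12.tag = true  [true]
32. n13.sig = -3  [terminal]
33. n14.off = "mzx"  [B.idx ++ "x"]
34. n14.idx = -6  [-6]
35. n15.wid = true  [A.idx > -7]
36. n15.live = -8  [len(A.off) - 11]
37. n15.key = true  [A.idx > -7]
38. n16.sig = 10  [terminal]
39. n18.tag = 5  [terminal]
40. n17.env = "qv"  ["qv"]
41. n17.fin = "xu"  ["xu"]
42. n19.idx = "qvxu"  [S.env ++ S.fin]
43. n19.fin = "kqv"  ["k" ++ S.env]
44. n19.tag = false  [C.wid == false]
45. n20.sig = 4  [terminal]
46. n21.sig = 23  [terminal]
47. n19.depth = "zkqv"  ["z" ++ B.fin]
48. n15.val = "qvw"  [S.env ++ "w"]
49. n14.pre = 4  [A.idx + 10]
50. n12.depth = "vxmz"  [B.fin ++ B.idx]
51. n23.live = true  [true]
52. n23.acc = 2  [2]
53. n24.live = false  [D₀.live == false]
54. n24.acc = 9  [9]
55. n25.acc = 17  [terminal]
56. n26.off = 4  [terminal]
57. n24.lim = "xu"  ["xu"]
58. n23.lim = "xuw"  [D₁.lim ++ "w"]
59. n22.env = "wxuw"  ["w" ++ D.lim]
60. n22.fin = "mm"  ["mm"]
61. n0.env = "mnwmqvxmz"  [C.val ++ B.depth]
62. n0.fin = "mmw"  [S₁.fin ++ "w"]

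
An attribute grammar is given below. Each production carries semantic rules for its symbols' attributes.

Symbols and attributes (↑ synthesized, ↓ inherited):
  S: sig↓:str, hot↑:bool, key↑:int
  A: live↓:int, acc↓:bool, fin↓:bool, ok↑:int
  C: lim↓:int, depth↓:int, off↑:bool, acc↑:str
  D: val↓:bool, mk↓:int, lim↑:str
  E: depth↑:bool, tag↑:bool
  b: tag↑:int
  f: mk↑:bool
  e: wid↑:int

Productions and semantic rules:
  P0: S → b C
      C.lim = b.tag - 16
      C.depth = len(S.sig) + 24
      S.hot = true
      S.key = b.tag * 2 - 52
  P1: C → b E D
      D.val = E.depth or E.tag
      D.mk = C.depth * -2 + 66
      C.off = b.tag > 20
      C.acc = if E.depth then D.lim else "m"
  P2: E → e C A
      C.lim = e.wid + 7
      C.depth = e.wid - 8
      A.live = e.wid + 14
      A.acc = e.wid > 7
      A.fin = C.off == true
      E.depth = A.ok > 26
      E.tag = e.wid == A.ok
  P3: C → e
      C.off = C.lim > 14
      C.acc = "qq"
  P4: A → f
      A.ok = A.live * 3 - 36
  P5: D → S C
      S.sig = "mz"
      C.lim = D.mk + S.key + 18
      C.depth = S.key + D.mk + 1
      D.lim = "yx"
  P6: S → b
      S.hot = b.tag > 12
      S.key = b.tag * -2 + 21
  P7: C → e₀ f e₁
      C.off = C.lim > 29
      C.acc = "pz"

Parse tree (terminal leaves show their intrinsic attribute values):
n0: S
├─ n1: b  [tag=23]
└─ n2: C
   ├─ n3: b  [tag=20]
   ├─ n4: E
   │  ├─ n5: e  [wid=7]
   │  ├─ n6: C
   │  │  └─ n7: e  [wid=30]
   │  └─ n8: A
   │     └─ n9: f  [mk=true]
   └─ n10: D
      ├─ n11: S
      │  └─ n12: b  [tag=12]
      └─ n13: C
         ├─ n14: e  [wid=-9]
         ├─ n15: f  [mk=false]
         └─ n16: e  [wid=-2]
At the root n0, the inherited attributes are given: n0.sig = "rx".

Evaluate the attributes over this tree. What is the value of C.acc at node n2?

"yx"

1. n0.sig = "rx"  [given at root]
2. n1.tag = 23  [terminal]
3. n2.lim = 7  [b.tag - 16]
4. n2.depth = 26  [len(S.sig) + 24]
5. n3.tag = 20  [terminal]
6. n5.wid = 7  [terminal]
7. n6.lim = 14  [e.wid + 7]
8. n6.depth = -1  [e.wid - 8]
9. n7.wid = 30  [terminal]
10. n6.off = false  [C.lim > 14]
11. n6.acc = "qq"  ["qq"]
12. n8.live = 21  [e.wid + 14]
13. n8.acc = false  [e.wid > 7]
14. n8.fin = false  [C.off == true]
15. n9.mk = true  [terminal]
16. n8.ok = 27  [A.live * 3 - 36]
17. n4.depth = true  [A.ok > 26]
18. n4.tag = false  [e.wid == A.ok]
19. n10.val = true  [E.depth or E.tag]
20. n10.mk = 14  [C.depth * -2 + 66]
21. n11.sig = "mz"  ["mz"]
22. n12.tag = 12  [terminal]
23. n11.hot = false  [b.tag > 12]
24. n11.key = -3  [b.tag * -2 + 21]
25. n13.lim = 29  [D.mk + S.key + 18]
26. n13.depth = 12  [S.key + D.mk + 1]
27. n14.wid = -9  [terminal]
28. n15.mk = false  [terminal]
29. n16.wid = -2  [terminal]
30. n13.off = false  [C.lim > 29]
31. n13.acc = "pz"  ["pz"]
32. n10.lim = "yx"  ["yx"]
33. n2.off = false  [b.tag > 20]
34. n2.acc = "yx"  [if E.depth then D.lim else "m"]
35. n0.hot = true  [true]
36. n0.key = -6  [b.tag * 2 - 52]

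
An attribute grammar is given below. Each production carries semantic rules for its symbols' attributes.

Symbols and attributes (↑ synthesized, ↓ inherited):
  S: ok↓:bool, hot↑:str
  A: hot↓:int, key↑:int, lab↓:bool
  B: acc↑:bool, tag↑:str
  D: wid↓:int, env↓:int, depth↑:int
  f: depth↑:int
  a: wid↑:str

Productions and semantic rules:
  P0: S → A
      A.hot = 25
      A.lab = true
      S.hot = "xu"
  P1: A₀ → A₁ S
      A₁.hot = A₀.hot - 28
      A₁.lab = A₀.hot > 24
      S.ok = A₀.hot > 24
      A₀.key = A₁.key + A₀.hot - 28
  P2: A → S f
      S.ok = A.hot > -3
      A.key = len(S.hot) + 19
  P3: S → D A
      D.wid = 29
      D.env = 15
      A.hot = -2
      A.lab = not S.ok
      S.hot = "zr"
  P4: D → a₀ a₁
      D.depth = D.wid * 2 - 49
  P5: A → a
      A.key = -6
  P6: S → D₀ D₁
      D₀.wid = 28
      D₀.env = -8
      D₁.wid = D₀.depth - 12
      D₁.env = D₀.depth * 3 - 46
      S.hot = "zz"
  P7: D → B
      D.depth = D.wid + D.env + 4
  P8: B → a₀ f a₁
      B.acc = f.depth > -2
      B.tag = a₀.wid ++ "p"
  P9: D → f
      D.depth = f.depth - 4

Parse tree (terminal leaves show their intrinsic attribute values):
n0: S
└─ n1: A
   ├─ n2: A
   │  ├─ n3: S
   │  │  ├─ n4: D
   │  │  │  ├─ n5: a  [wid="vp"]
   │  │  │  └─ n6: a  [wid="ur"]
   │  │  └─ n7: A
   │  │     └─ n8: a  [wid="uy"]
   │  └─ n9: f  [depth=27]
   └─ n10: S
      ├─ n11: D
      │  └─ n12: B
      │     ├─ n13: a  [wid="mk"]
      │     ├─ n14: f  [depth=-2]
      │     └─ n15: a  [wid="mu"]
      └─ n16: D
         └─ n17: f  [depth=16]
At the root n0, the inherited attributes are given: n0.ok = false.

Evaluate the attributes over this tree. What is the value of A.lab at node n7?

true

1. n0.ok = false  [given at root]
2. n1.hot = 25  [25]
3. n1.lab = true  [true]
4. n2.hot = -3  [A₀.hot - 28]
5. n2.lab = true  [A₀.hot > 24]
6. n3.ok = false  [A.hot > -3]
7. n4.wid = 29  [29]
8. n4.env = 15  [15]
9. n5.wid = "vp"  [terminal]
10. n6.wid = "ur"  [terminal]
11. n4.depth = 9  [D.wid * 2 - 49]
12. n7.hot = -2  [-2]
13. n7.lab = true  [not S.ok]
14. n8.wid = "uy"  [terminal]
15. n7.key = -6  [-6]
16. n3.hot = "zr"  ["zr"]
17. n9.depth = 27  [terminal]
18. n2.key = 21  [len(S.hot) + 19]
19. n10.ok = true  [A₀.hot > 24]
20. n11.wid = 28  [28]
21. n11.env = -8  [-8]
22. n13.wid = "mk"  [terminal]
23. n14.depth = -2  [terminal]
24. n15.wid = "mu"  [terminal]
25. n12.acc = false  [f.depth > -2]
26. n12.tag = "mkp"  [a₀.wid ++ "p"]
27. n11.depth = 24  [D.wid + D.env + 4]
28. n16.wid = 12  [D₀.depth - 12]
29. n16.env = 26  [D₀.depth * 3 - 46]
30. n17.depth = 16  [terminal]
31. n16.depth = 12  [f.depth - 4]
32. n10.hot = "zz"  ["zz"]
33. n1.key = 18  [A₁.key + A₀.hot - 28]
34. n0.hot = "xu"  ["xu"]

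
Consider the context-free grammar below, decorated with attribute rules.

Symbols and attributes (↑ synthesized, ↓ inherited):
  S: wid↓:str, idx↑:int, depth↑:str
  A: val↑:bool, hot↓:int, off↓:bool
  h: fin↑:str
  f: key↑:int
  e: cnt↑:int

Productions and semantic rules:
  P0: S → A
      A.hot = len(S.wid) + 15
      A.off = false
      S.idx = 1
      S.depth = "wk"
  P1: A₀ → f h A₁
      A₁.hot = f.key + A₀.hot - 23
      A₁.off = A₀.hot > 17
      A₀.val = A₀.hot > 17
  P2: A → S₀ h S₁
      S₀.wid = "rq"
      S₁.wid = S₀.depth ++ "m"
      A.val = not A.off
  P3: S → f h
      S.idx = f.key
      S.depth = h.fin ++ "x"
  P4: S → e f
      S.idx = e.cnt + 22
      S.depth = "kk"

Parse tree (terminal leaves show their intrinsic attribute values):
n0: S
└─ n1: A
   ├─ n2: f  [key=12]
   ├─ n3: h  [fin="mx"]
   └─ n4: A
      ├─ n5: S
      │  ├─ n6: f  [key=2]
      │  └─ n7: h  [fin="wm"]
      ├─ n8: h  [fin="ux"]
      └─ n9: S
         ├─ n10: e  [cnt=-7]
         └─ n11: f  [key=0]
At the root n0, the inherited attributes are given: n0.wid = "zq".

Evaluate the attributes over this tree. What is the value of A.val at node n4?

true

1. n0.wid = "zq"  [given at root]
2. n1.hot = 17  [len(S.wid) + 15]
3. n1.off = false  [false]
4. n2.key = 12  [terminal]
5. n3.fin = "mx"  [terminal]
6. n4.hot = 6  [f.key + A₀.hot - 23]
7. n4.off = false  [A₀.hot > 17]
8. n5.wid = "rq"  ["rq"]
9. n6.key = 2  [terminal]
10. n7.fin = "wm"  [terminal]
11. n5.idx = 2  [f.key]
12. n5.depth = "wmx"  [h.fin ++ "x"]
13. n8.fin = "ux"  [terminal]
14. n9.wid = "wmxm"  [S₀.depth ++ "m"]
15. n10.cnt = -7  [terminal]
16. n11.key = 0  [terminal]
17. n9.idx = 15  [e.cnt + 22]
18. n9.depth = "kk"  ["kk"]
19. n4.val = true  [not A.off]
20. n1.val = false  [A₀.hot > 17]
21. n0.idx = 1  [1]
22. n0.depth = "wk"  ["wk"]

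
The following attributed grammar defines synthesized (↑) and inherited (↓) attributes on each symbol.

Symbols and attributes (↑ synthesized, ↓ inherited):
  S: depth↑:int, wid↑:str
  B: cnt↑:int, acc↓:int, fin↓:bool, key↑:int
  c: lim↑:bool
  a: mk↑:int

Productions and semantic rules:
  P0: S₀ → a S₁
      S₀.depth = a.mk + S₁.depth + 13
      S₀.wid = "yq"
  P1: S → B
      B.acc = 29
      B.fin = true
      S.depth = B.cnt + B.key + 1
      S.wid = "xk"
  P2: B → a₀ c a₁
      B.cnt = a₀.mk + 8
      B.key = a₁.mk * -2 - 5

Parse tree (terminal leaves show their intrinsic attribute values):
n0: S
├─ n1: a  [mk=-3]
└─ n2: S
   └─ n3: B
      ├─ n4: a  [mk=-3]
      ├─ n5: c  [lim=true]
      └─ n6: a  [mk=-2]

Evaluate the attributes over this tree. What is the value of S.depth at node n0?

1. n1.mk = -3  [terminal]
2. n3.acc = 29  [29]
3. n3.fin = true  [true]
4. n4.mk = -3  [terminal]
5. n5.lim = true  [terminal]
6. n6.mk = -2  [terminal]
7. n3.cnt = 5  [a₀.mk + 8]
8. n3.key = -1  [a₁.mk * -2 - 5]
9. n2.depth = 5  [B.cnt + B.key + 1]
10. n2.wid = "xk"  ["xk"]
11. n0.depth = 15  [a.mk + S₁.depth + 13]
12. n0.wid = "yq"  ["yq"]

15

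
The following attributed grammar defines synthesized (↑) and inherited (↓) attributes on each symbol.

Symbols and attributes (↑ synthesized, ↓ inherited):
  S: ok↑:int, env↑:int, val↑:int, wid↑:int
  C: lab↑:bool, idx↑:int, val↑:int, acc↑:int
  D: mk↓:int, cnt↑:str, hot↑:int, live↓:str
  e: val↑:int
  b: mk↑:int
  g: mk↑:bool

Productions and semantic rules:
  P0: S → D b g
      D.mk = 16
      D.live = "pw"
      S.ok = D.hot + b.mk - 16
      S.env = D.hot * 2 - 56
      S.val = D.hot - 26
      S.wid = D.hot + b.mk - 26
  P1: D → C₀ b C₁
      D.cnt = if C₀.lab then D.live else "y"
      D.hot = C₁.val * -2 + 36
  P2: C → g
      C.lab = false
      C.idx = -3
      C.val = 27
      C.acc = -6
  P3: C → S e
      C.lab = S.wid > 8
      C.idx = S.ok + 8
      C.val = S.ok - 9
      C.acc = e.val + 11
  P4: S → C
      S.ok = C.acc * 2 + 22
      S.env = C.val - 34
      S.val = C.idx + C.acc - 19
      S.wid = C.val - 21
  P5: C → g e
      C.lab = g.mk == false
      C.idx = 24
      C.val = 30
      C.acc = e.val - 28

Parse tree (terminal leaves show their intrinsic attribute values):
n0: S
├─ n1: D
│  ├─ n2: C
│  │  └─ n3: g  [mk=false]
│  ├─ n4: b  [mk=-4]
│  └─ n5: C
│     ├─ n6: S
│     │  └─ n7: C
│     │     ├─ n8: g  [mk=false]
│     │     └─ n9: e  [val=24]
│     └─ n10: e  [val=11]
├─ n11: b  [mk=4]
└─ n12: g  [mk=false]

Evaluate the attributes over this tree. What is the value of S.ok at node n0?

1. n1.mk = 16  [16]
2. n1.live = "pw"  ["pw"]
3. n3.mk = false  [terminal]
4. n2.lab = false  [false]
5. n2.idx = -3  [-3]
6. n2.val = 27  [27]
7. n2.acc = -6  [-6]
8. n4.mk = -4  [terminal]
9. n8.mk = false  [terminal]
10. n9.val = 24  [terminal]
11. n7.lab = true  [g.mk == false]
12. n7.idx = 24  [24]
13. n7.val = 30  [30]
14. n7.acc = -4  [e.val - 28]
15. n6.ok = 14  [C.acc * 2 + 22]
16. n6.env = -4  [C.val - 34]
17. n6.val = 1  [C.idx + C.acc - 19]
18. n6.wid = 9  [C.val - 21]
19. n10.val = 11  [terminal]
20. n5.lab = true  [S.wid > 8]
21. n5.idx = 22  [S.ok + 8]
22. n5.val = 5  [S.ok - 9]
23. n5.acc = 22  [e.val + 11]
24. n1.cnt = "y"  [if C₀.lab then D.live else "y"]
25. n1.hot = 26  [C₁.val * -2 + 36]
26. n11.mk = 4  [terminal]
27. n12.mk = false  [terminal]
28. n0.ok = 14  [D.hot + b.mk - 16]
29. n0.env = -4  [D.hot * 2 - 56]
30. n0.val = 0  [D.hot - 26]
31. n0.wid = 4  [D.hot + b.mk - 26]

14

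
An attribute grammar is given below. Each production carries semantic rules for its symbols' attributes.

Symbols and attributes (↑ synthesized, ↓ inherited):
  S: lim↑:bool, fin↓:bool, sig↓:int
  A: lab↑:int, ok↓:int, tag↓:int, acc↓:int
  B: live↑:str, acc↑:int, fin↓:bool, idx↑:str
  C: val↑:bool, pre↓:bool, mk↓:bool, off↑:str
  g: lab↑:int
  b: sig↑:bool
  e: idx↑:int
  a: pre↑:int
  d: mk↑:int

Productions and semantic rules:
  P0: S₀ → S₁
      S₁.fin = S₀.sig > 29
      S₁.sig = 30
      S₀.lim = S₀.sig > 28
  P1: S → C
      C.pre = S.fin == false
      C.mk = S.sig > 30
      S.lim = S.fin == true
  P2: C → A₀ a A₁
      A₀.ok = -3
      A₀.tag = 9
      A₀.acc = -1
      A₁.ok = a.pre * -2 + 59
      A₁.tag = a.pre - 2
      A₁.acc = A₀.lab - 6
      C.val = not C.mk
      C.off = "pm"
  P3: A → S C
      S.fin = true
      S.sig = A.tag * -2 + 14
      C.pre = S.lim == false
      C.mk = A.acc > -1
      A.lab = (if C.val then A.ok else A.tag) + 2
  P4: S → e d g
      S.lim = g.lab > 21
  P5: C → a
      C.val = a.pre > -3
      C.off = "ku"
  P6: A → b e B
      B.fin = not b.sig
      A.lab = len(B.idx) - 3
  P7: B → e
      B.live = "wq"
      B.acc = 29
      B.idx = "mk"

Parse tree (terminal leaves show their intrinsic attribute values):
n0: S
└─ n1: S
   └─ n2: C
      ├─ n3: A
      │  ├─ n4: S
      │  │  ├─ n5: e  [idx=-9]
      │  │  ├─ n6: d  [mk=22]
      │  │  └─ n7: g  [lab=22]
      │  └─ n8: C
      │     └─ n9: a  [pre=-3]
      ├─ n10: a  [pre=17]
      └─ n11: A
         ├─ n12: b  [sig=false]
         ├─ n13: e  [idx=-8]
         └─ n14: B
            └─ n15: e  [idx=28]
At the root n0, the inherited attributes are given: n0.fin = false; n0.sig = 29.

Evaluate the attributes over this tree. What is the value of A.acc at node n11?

1. n0.fin = false  [given at root]
2. n0.sig = 29  [given at root]
3. n1.fin = false  [S₀.sig > 29]
4. n1.sig = 30  [30]
5. n2.pre = true  [S.fin == false]
6. n2.mk = false  [S.sig > 30]
7. n3.ok = -3  [-3]
8. n3.tag = 9  [9]
9. n3.acc = -1  [-1]
10. n4.fin = true  [true]
11. n4.sig = -4  [A.tag * -2 + 14]
12. n5.idx = -9  [terminal]
13. n6.mk = 22  [terminal]
14. n7.lab = 22  [terminal]
15. n4.lim = true  [g.lab > 21]
16. n8.pre = false  [S.lim == false]
17. n8.mk = false  [A.acc > -1]
18. n9.pre = -3  [terminal]
19. n8.val = false  [a.pre > -3]
20. n8.off = "ku"  ["ku"]
21. n3.lab = 11  [(if C.val then A.ok else A.tag) + 2]
22. n10.pre = 17  [terminal]
23. n11.ok = 25  [a.pre * -2 + 59]
24. n11.tag = 15  [a.pre - 2]
25. n11.acc = 5  [A₀.lab - 6]
26. n12.sig = false  [terminal]
27. n13.idx = -8  [terminal]
28. n14.fin = true  [not b.sig]
29. n15.idx = 28  [terminal]
30. n14.live = "wq"  ["wq"]
31. n14.acc = 29  [29]
32. n14.idx = "mk"  ["mk"]
33. n11.lab = -1  [len(B.idx) - 3]
34. n2.val = true  [not C.mk]
35. n2.off = "pm"  ["pm"]
36. n1.lim = false  [S.fin == true]
37. n0.lim = true  [S₀.sig > 28]

5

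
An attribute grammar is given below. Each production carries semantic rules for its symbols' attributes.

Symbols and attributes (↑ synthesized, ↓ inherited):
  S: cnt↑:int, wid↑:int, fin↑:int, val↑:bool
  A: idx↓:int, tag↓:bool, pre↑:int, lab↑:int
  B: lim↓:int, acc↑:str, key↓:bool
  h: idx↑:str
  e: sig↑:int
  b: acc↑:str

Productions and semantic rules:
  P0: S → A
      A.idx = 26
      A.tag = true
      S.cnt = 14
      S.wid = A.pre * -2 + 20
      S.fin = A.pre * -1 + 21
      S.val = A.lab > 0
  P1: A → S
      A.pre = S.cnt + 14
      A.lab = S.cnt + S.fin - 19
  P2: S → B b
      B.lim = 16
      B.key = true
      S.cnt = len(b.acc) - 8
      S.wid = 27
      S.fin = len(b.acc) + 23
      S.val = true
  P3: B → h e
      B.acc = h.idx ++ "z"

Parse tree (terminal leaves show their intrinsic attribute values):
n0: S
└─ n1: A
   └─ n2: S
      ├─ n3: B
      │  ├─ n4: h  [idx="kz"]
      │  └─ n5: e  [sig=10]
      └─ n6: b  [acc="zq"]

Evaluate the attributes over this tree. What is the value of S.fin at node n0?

13

1. n1.idx = 26  [26]
2. n1.tag = true  [true]
3. n3.lim = 16  [16]
4. n3.key = true  [true]
5. n4.idx = "kz"  [terminal]
6. n5.sig = 10  [terminal]
7. n3.acc = "kzz"  [h.idx ++ "z"]
8. n6.acc = "zq"  [terminal]
9. n2.cnt = -6  [len(b.acc) - 8]
10. n2.wid = 27  [27]
11. n2.fin = 25  [len(b.acc) + 23]
12. n2.val = true  [true]
13. n1.pre = 8  [S.cnt + 14]
14. n1.lab = 0  [S.cnt + S.fin - 19]
15. n0.cnt = 14  [14]
16. n0.wid = 4  [A.pre * -2 + 20]
17. n0.fin = 13  [A.pre * -1 + 21]
18. n0.val = false  [A.lab > 0]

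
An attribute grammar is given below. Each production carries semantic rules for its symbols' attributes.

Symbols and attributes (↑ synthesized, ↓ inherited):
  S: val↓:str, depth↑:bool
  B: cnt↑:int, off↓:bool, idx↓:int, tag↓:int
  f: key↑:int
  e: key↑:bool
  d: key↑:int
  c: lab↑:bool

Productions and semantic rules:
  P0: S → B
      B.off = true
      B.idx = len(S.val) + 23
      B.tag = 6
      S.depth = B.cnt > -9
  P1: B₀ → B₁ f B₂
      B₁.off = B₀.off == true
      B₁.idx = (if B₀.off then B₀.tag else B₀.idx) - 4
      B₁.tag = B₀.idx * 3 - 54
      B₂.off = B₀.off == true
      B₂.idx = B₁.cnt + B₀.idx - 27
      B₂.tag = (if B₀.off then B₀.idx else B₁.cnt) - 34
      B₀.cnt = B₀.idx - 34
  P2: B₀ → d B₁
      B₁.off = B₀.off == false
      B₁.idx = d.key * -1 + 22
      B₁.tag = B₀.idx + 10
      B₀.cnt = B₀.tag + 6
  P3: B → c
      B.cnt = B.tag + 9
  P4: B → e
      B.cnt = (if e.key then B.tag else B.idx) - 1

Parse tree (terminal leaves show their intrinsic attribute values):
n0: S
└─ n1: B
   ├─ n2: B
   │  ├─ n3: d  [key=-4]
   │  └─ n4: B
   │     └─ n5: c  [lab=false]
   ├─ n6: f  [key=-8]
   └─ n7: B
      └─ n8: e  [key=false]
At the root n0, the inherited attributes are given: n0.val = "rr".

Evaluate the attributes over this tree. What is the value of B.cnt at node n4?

21

1. n0.val = "rr"  [given at root]
2. n1.off = true  [true]
3. n1.idx = 25  [len(S.val) + 23]
4. n1.tag = 6  [6]
5. n2.off = true  [B₀.off == true]
6. n2.idx = 2  [(if B₀.off then B₀.tag else B₀.idx) - 4]
7. n2.tag = 21  [B₀.idx * 3 - 54]
8. n3.key = -4  [terminal]
9. n4.off = false  [B₀.off == false]
10. n4.idx = 26  [d.key * -1 + 22]
11. n4.tag = 12  [B₀.idx + 10]
12. n5.lab = false  [terminal]
13. n4.cnt = 21  [B.tag + 9]
14. n2.cnt = 27  [B₀.tag + 6]
15. n6.key = -8  [terminal]
16. n7.off = true  [B₀.off == true]
17. n7.idx = 25  [B₁.cnt + B₀.idx - 27]
18. n7.tag = -9  [(if B₀.off then B₀.idx else B₁.cnt) - 34]
19. n8.key = false  [terminal]
20. n7.cnt = 24  [(if e.key then B.tag else B.idx) - 1]
21. n1.cnt = -9  [B₀.idx - 34]
22. n0.depth = false  [B.cnt > -9]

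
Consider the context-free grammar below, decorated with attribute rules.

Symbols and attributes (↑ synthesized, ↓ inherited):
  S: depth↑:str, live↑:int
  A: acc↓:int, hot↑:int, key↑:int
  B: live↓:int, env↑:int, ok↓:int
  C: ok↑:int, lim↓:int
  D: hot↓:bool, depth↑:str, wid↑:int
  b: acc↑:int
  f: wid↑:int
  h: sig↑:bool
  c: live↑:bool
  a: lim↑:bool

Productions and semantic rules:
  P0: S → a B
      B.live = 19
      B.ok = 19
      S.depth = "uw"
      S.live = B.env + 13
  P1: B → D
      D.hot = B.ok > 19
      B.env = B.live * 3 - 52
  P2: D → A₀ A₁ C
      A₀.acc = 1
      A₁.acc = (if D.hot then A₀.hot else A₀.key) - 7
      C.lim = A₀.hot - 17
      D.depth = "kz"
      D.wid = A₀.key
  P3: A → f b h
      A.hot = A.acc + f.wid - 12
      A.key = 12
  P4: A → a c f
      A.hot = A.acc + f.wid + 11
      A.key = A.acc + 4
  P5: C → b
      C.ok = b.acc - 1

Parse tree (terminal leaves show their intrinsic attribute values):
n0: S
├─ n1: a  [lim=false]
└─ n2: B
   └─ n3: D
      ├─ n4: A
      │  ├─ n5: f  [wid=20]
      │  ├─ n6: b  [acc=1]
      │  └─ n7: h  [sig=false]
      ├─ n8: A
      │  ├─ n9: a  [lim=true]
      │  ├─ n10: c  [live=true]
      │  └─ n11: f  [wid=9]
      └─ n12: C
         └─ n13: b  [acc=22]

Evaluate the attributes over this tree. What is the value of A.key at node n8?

9

1. n1.lim = false  [terminal]
2. n2.live = 19  [19]
3. n2.ok = 19  [19]
4. n3.hot = false  [B.ok > 19]
5. n4.acc = 1  [1]
6. n5.wid = 20  [terminal]
7. n6.acc = 1  [terminal]
8. n7.sig = false  [terminal]
9. n4.hot = 9  [A.acc + f.wid - 12]
10. n4.key = 12  [12]
11. n8.acc = 5  [(if D.hot then A₀.hot else A₀.key) - 7]
12. n9.lim = true  [terminal]
13. n10.live = true  [terminal]
14. n11.wid = 9  [terminal]
15. n8.hot = 25  [A.acc + f.wid + 11]
16. n8.key = 9  [A.acc + 4]
17. n12.lim = -8  [A₀.hot - 17]
18. n13.acc = 22  [terminal]
19. n12.ok = 21  [b.acc - 1]
20. n3.depth = "kz"  ["kz"]
21. n3.wid = 12  [A₀.key]
22. n2.env = 5  [B.live * 3 - 52]
23. n0.depth = "uw"  ["uw"]
24. n0.live = 18  [B.env + 13]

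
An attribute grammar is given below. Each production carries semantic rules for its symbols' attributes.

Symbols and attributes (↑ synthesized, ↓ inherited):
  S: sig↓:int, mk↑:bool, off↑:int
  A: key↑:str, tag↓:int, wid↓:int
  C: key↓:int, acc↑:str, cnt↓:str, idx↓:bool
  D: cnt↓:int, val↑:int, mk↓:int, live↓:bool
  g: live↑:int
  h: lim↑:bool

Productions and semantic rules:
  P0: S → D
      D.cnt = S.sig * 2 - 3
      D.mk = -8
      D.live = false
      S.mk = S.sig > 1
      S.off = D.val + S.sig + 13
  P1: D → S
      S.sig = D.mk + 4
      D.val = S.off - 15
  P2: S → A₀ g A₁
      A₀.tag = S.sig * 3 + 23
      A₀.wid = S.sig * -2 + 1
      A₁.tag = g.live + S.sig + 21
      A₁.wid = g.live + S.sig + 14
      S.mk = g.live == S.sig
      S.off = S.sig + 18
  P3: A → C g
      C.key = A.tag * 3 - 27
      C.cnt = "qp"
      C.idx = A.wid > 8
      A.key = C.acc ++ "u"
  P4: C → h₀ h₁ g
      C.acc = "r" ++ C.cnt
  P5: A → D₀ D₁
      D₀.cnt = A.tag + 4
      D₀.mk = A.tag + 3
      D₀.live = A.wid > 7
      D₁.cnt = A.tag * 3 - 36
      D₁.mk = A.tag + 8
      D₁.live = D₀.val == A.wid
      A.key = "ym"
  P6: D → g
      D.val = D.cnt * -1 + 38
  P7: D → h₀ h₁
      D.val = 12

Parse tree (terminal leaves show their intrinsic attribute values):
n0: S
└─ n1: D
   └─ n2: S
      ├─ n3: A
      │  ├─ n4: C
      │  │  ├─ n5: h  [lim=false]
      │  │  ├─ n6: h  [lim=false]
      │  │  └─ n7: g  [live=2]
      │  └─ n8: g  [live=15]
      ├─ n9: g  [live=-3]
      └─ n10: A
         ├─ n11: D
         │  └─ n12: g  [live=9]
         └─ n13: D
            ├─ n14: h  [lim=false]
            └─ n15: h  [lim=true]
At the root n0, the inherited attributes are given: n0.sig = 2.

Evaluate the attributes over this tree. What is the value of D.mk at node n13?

22

1. n0.sig = 2  [given at root]
2. n1.cnt = 1  [S.sig * 2 - 3]
3. n1.mk = -8  [-8]
4. n1.live = false  [false]
5. n2.sig = -4  [D.mk + 4]
6. n3.tag = 11  [S.sig * 3 + 23]
7. n3.wid = 9  [S.sig * -2 + 1]
8. n4.key = 6  [A.tag * 3 - 27]
9. n4.cnt = "qp"  ["qp"]
10. n4.idx = true  [A.wid > 8]
11. n5.lim = false  [terminal]
12. n6.lim = false  [terminal]
13. n7.live = 2  [terminal]
14. n4.acc = "rqp"  ["r" ++ C.cnt]
15. n8.live = 15  [terminal]
16. n3.key = "rqpu"  [C.acc ++ "u"]
17. n9.live = -3  [terminal]
18. n10.tag = 14  [g.live + S.sig + 21]
19. n10.wid = 7  [g.live + S.sig + 14]
20. n11.cnt = 18  [A.tag + 4]
21. n11.mk = 17  [A.tag + 3]
22. n11.live = false  [A.wid > 7]
23. n12.live = 9  [terminal]
24. n11.val = 20  [D.cnt * -1 + 38]
25. n13.cnt = 6  [A.tag * 3 - 36]
26. n13.mk = 22  [A.tag + 8]
27. n13.live = false  [D₀.val == A.wid]
28. n14.lim = false  [terminal]
29. n15.lim = true  [terminal]
30. n13.val = 12  [12]
31. n10.key = "ym"  ["ym"]
32. n2.mk = false  [g.live == S.sig]
33. n2.off = 14  [S.sig + 18]
34. n1.val = -1  [S.off - 15]
35. n0.mk = true  [S.sig > 1]
36. n0.off = 14  [D.val + S.sig + 13]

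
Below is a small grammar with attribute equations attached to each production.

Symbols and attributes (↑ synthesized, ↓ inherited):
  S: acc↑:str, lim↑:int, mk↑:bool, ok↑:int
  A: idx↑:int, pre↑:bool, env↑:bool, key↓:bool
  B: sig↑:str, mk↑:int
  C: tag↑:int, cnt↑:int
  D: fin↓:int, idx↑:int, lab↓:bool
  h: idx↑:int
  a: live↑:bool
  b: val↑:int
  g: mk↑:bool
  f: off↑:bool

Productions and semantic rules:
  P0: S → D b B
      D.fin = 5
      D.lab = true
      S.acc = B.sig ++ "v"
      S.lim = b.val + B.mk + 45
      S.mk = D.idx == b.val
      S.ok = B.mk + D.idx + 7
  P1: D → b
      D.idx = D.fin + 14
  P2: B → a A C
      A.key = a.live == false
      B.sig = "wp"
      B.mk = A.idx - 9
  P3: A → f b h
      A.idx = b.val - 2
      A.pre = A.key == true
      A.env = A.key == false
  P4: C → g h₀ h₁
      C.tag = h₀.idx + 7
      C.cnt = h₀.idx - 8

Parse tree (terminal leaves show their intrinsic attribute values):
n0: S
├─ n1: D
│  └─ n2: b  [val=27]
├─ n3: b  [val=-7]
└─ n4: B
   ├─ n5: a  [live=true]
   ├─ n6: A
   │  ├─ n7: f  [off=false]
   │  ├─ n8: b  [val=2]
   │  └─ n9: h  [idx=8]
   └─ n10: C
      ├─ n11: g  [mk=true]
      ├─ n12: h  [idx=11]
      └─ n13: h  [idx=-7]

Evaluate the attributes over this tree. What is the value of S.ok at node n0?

1. n1.fin = 5  [5]
2. n1.lab = true  [true]
3. n2.val = 27  [terminal]
4. n1.idx = 19  [D.fin + 14]
5. n3.val = -7  [terminal]
6. n5.live = true  [terminal]
7. n6.key = false  [a.live == false]
8. n7.off = false  [terminal]
9. n8.val = 2  [terminal]
10. n9.idx = 8  [terminal]
11. n6.idx = 0  [b.val - 2]
12. n6.pre = false  [A.key == true]
13. n6.env = true  [A.key == false]
14. n11.mk = true  [terminal]
15. n12.idx = 11  [terminal]
16. n13.idx = -7  [terminal]
17. n10.tag = 18  [h₀.idx + 7]
18. n10.cnt = 3  [h₀.idx - 8]
19. n4.sig = "wp"  ["wp"]
20. n4.mk = -9  [A.idx - 9]
21. n0.acc = "wpv"  [B.sig ++ "v"]
22. n0.lim = 29  [b.val + B.mk + 45]
23. n0.mk = false  [D.idx == b.val]
24. n0.ok = 17  [B.mk + D.idx + 7]

17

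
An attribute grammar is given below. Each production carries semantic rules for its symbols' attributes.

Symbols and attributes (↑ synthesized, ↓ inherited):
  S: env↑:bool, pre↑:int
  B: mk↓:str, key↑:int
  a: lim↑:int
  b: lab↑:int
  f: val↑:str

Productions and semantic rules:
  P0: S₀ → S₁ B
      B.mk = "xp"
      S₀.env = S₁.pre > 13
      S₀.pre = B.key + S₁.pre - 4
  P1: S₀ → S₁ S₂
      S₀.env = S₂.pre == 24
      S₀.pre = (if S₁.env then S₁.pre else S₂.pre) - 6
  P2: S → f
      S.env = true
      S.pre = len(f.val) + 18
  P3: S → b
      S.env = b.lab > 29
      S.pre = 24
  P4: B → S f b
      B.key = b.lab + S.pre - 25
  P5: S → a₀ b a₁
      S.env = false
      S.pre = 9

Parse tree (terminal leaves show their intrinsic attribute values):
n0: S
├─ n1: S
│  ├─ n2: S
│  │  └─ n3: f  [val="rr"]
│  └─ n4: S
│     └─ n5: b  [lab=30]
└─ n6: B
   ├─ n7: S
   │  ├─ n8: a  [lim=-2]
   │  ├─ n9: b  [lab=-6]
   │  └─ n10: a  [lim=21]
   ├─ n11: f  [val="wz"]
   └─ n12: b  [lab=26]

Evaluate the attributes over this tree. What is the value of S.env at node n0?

true

1. n3.val = "rr"  [terminal]
2. n2.env = true  [true]
3. n2.pre = 20  [len(f.val) + 18]
4. n5.lab = 30  [terminal]
5. n4.env = true  [b.lab > 29]
6. n4.pre = 24  [24]
7. n1.env = true  [S₂.pre == 24]
8. n1.pre = 14  [(if S₁.env then S₁.pre else S₂.pre) - 6]
9. n6.mk = "xp"  ["xp"]
10. n8.lim = -2  [terminal]
11. n9.lab = -6  [terminal]
12. n10.lim = 21  [terminal]
13. n7.env = false  [false]
14. n7.pre = 9  [9]
15. n11.val = "wz"  [terminal]
16. n12.lab = 26  [terminal]
17. n6.key = 10  [b.lab + S.pre - 25]
18. n0.env = true  [S₁.pre > 13]
19. n0.pre = 20  [B.key + S₁.pre - 4]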